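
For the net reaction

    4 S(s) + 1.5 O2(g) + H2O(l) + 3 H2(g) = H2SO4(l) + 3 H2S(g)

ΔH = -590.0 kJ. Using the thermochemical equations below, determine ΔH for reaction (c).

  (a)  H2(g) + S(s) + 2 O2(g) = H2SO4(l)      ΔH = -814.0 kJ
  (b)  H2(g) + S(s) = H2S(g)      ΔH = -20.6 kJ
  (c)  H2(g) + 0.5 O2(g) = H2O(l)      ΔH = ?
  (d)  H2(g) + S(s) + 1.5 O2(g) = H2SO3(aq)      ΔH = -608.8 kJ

ΔH = -285.8 kJ

(a) as written (H2SO4(l) already on the product side): -814.0 kJ
(b) × 3 (×3 to match 3 H2S(g) in the target): (3)·(-20.6) = -61.8 kJ
(c) reversed (H2O(l) must end up as a reactant): contributes −x
(d): not needed (H2SO3(aq) appears nowhere else).
-590.0 = (-814.0) + (-61.8) − x
x = (-590.0 − (-875.8)) / (-1) = -285.8 kJ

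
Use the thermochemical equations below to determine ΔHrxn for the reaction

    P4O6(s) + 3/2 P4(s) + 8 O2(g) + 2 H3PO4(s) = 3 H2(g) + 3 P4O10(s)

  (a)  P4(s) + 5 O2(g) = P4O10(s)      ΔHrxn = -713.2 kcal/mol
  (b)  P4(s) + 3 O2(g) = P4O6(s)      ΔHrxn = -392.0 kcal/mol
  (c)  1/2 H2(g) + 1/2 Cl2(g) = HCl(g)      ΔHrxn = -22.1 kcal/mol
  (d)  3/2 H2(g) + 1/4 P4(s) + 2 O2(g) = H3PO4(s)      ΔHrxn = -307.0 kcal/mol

ΔHrxn = -1133.6 kcal/mol

(a) × 3: (3)·(-713.2) = -2139.6 kcal/mol
(b) reversed: +392.0 kcal/mol
(c): not needed.
(d) reversed and × 2: (-2)·(-307.0) = +614.0 kcal/mol
Combining the equations, ΔHrxn = (3)·(-713.2) + (-1)·(-392.0) + (-2)·(-307.0) = -1133.6 kcal/mol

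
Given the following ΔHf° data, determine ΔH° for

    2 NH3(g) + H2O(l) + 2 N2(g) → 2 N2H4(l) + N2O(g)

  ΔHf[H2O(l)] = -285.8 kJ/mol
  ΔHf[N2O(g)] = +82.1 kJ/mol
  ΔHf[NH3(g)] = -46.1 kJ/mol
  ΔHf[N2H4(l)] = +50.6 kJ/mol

ΔH° = 561.3 kJ/mol

Products: 2·(+50.6) + 1·(+82.1) = +183.3
Reactants: 2·(-46.1) + 1·(-285.8) + 2·(+0.0) = -378.0
ΔH° = (+183.3) − (-378.0) = 561.3 kJ/mol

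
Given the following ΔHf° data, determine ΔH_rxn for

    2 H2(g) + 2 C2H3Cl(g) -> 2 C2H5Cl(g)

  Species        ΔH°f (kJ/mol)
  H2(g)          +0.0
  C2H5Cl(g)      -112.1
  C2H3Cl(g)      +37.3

Products: 2·(-112.1) = -224.2
Reactants: 2·(+0.0) + 2·(+37.3) = +74.6
ΔH_rxn = (-224.2) − (+74.6) = -298.8 kJ/mol

ΔH_rxn = -298.8 kJ/mol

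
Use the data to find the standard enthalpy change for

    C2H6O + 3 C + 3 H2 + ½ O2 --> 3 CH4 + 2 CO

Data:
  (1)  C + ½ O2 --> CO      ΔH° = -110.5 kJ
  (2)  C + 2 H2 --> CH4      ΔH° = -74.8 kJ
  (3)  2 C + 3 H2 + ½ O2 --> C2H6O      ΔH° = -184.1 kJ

ΔH° = -261.3 kJ

(1) × 2 (scale by 2 for the 2 CO): (2)·(-110.5) = -221.0 kJ
(2) × 3 (×3 to match 3 CH4 in the target): (3)·(-74.8) = -224.4 kJ
(3) reversed (reverse to put C2H6O on the reactant side): +184.1 kJ
Combining the equations, ΔH° = (2)·(-110.5) + (3)·(-74.8) + (-1)·(-184.1) = -261.3 kJ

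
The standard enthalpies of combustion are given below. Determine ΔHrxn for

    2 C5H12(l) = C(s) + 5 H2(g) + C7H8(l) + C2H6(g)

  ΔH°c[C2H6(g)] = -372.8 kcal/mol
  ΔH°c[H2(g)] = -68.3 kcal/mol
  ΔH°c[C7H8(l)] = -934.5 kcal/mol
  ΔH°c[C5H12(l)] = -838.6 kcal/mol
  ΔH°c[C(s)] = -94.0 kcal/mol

Using ΔH = Σ nΔHc°(reactants) − Σ nΔHc°(products):
= [2·(-838.6)] − [1·(-94.0) + 5·(-68.3) + 1·(-934.5) + 1·(-372.8)]
= 65.6 kcal/mol

ΔHrxn = 65.6 kcal/mol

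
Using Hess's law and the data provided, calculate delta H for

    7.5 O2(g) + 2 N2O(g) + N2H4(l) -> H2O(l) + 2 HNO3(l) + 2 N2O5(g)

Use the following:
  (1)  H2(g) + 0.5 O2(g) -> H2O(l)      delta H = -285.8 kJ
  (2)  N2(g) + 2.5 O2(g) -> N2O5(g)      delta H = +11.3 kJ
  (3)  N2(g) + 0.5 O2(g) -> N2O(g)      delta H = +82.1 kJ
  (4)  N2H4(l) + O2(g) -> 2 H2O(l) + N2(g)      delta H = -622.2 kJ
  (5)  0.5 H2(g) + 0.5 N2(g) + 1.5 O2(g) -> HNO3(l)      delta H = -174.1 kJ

(1) reversed: +285.8 kJ
(2) × 2: (2)·(+11.3) = +22.6 kJ
(3) reversed and × 2: (-2)·(+82.1) = -164.2 kJ
(4) as written: -622.2 kJ
(5) × 2: (2)·(-174.1) = -348.2 kJ
Combining the equations, delta H = (-1)·(-285.8) + (2)·(+11.3) + (-2)·(+82.1) + (1)·(-622.2) + (2)·(-174.1) = -826.2 kJ

delta H = -826.2 kJ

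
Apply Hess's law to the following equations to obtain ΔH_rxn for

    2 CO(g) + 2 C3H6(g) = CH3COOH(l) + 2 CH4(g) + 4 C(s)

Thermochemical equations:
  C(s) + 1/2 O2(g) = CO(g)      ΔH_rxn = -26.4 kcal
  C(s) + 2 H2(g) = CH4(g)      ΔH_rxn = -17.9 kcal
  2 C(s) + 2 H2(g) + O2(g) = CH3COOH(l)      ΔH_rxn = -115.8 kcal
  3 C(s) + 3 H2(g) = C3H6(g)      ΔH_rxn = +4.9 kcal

ΔH_rxn = -108.6 kcal

equation 1 reversed and × 2 (reverse to put CO(g) on the reactant side; scale by 2 for the 2 CO(g)): (-2)·(-26.4) = +52.8 kcal
equation 2 × 2 (scale by 2 for the 2 CH4(g)): (2)·(-17.9) = -35.8 kcal
equation 3 as written (CH3COOH(l) already on the product side): -115.8 kcal
equation 4 reversed and × 2 (reverse to put C3H6(g) on the reactant side; scale by 2 for the 2 C3H6(g)): (-2)·(+4.9) = -9.8 kcal
Since enthalpy is a state function, ΔH_rxn = (-2)·(-26.4) + (2)·(-17.9) + (1)·(-115.8) + (-2)·(+4.9) = -108.6 kcal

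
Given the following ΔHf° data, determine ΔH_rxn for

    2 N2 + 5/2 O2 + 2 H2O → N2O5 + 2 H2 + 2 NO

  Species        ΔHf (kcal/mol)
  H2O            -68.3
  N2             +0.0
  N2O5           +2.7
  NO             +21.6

Products: 1·(+2.7) + 2·(+0.0) + 2·(+21.6) = +45.9
Reactants: 2·(+0.0) + 5/2·(+0.0) + 2·(-68.3) = -136.6
ΔH_rxn = (+45.9) − (-136.6) = 182.5 kcal/mol

ΔH_rxn = 182.5 kcal/mol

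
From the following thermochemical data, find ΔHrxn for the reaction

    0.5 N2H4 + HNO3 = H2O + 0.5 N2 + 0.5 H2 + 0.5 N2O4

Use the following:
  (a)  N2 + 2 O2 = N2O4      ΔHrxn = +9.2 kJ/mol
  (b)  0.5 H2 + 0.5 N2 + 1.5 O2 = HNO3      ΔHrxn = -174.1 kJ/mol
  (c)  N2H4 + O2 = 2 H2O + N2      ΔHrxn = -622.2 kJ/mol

(a) × 1/2 (scale by 1/2 for the 1/2 N2O4): (1/2)·(+9.2) = +4.6 kJ/mol
(b) reversed (reverse to put HNO3 on the reactant side): +174.1 kJ/mol
(c) × 1/2 (×1/2 to match 1/2 N2H4 in the target): (1/2)·(-622.2) = -311.1 kJ/mol
By Hess's law, ΔHrxn = (+4.6) + (+174.1) + (-311.1) = -132.4 kJ/mol

ΔHrxn = -132.4 kJ/mol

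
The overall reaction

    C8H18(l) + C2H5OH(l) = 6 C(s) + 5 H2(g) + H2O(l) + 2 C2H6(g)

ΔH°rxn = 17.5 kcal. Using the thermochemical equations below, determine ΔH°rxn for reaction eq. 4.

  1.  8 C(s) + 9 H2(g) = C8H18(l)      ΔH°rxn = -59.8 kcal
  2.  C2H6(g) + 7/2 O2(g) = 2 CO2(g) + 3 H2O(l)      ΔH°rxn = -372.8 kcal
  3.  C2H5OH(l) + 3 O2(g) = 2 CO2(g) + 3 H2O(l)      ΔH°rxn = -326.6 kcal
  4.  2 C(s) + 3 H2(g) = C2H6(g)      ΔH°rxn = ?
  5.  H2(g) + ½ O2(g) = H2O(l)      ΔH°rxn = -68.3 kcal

ΔH°rxn = -20.2 kcal

eq. 1 reversed (reverse to put C8H18(l) on the reactant side): +59.8 kcal
eq. 2 reversed: +372.8 kcal
eq. 3 as written (C2H5OH(l) already on the reactant side): -326.6 kcal
eq. 4 as written: contributes x
eq. 5 as written: -68.3 kcal
+17.5 = (+59.8) + (+372.8) + (-326.6) + (-68.3) + x
x = (+17.5 − (+37.7)) / (1) = -20.2 kcal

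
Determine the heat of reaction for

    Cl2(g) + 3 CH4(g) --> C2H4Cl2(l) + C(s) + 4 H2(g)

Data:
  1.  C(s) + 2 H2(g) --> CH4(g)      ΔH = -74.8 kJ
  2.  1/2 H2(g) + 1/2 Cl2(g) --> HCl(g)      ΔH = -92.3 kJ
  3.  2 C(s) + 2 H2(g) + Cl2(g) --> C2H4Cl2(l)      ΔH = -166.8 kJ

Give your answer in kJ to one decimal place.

eq. 1 reversed and × 3 (reverse to put CH4(g) on the reactant side; scale by 3 for the 3 CH4(g)): (-3)·(-74.8) = +224.4 kJ
eq. 2: not needed (HCl(g) appears nowhere else).
eq. 3 as written (C2H4Cl2(l) already on the product side): -166.8 kJ
ΔH = (-3)·(-74.8) + (1)·(-166.8) = 57.6 kJ

ΔH = 57.6 kJ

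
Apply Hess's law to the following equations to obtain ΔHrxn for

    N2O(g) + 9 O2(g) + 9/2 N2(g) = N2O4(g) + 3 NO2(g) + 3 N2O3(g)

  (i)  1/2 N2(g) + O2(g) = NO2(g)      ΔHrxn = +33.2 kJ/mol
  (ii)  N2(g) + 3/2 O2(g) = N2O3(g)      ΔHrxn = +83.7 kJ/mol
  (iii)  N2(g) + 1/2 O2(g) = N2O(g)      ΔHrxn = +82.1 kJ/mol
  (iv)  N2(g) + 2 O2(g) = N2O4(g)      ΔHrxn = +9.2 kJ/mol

ΔHrxn = 277.8 kJ/mol

(i) × 3: (3)·(+33.2) = +99.6 kJ/mol
(ii) × 3: (3)·(+83.7) = +251.1 kJ/mol
(iii) reversed: -82.1 kJ/mol
(iv) as written: +9.2 kJ/mol
Summing the manipulated equations, ΔHrxn = (3)·(+33.2) + (3)·(+83.7) + (-1)·(+82.1) + (1)·(+9.2) = 277.8 kJ/mol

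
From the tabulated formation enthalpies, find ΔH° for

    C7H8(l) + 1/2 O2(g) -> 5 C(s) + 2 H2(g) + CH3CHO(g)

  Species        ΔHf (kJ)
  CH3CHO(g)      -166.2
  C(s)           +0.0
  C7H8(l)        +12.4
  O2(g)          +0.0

Products: 5·(+0.0) + 2·(+0.0) + 1·(-166.2) = -166.2
Reactants: 1·(+12.4) + 1/2·(+0.0) = +12.4
ΔH° = (-166.2) − (+12.4) = -178.6 kJ

ΔH° = -178.6 kJ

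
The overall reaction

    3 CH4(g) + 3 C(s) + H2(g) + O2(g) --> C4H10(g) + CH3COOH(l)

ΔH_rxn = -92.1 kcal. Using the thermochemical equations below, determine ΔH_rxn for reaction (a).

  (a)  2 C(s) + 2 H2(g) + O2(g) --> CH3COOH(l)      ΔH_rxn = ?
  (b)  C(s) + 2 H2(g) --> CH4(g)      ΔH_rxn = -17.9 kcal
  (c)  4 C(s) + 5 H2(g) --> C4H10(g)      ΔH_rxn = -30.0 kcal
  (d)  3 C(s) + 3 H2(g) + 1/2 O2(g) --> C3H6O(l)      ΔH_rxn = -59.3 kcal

(a) as written: contributes x
(b) reversed and × 3: (-3)·(-17.9) = +53.7 kcal
(c) as written: -30.0 kcal
(d): not needed.
-92.1 = (+53.7) + (-30.0) + x
x = (-92.1 − (+23.7)) / (1) = -115.8 kcal

ΔH_rxn = -115.8 kcal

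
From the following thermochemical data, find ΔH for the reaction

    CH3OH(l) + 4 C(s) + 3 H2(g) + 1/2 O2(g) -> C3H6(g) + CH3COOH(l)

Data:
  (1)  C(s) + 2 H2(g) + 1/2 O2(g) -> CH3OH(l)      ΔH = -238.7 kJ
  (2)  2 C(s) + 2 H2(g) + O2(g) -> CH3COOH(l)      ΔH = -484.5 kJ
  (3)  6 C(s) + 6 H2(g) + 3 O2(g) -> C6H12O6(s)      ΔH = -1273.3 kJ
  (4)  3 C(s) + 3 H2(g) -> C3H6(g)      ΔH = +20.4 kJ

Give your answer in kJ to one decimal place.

(1) reversed: +238.7 kJ
(2) as written: -484.5 kJ
(3): not needed.
(4) as written: +20.4 kJ
Summing the manipulated equations, ΔH = (+238.7) + (-484.5) + (+20.4) = -225.4 kJ

ΔH = -225.4 kJ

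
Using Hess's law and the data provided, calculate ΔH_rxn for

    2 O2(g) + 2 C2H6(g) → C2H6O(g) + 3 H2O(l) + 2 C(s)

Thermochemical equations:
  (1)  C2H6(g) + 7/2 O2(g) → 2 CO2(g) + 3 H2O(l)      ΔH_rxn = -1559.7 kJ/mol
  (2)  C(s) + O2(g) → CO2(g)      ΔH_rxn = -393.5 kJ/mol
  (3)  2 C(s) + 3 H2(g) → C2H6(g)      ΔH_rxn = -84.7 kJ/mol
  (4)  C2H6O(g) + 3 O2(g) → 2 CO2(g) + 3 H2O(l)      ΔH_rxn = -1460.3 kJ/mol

ΔH_rxn = -872.1 kJ/mol

(1) × 2: (2)·(-1559.7) = -3119.4 kJ/mol
(2) reversed and × 2: (-2)·(-393.5) = +787.0 kJ/mol
(3): not needed.
(4) reversed: +1460.3 kJ/mol
Since enthalpy is a state function, ΔH_rxn = (-3119.4) + (+787.0) + (+1460.3) = -872.1 kJ/mol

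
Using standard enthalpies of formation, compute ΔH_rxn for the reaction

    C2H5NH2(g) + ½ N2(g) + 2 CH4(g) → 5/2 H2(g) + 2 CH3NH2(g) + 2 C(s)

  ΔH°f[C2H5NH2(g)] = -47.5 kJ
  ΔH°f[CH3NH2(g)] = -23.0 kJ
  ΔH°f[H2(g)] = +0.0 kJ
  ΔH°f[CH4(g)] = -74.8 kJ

ΔH_rxn = 151.1 kJ

Products: 5/2·(+0.0) + 2·(-23.0) + 2·(+0.0) = -46.0
Reactants: 1·(-47.5) + 1/2·(+0.0) + 2·(-74.8) = -197.1
ΔH_rxn = (-46.0) − (-197.1) = 151.1 kJ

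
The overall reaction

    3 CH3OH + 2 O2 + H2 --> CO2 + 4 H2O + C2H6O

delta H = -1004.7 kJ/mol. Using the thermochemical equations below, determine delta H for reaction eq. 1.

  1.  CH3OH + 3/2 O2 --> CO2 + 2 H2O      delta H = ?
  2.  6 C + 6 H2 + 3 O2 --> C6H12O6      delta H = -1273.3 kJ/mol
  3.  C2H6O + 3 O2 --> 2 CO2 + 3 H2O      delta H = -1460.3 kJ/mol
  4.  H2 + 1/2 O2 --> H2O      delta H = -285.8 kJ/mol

eq. 1 × 3 (scale by 3 for the 3 CH3OH): contributes 3·x
eq. 2: not needed (C6H12O6 appears nowhere else).
eq. 3 reversed (C2H6O must end up as a product): +1460.3 kJ/mol
eq. 4 as written: -285.8 kJ/mol
-1004.7 = (+1460.3) + (-285.8) + 3·x
x = (-1004.7 − (+1174.5)) / (3) = -726.4 kJ/mol

delta H = -726.4 kJ/mol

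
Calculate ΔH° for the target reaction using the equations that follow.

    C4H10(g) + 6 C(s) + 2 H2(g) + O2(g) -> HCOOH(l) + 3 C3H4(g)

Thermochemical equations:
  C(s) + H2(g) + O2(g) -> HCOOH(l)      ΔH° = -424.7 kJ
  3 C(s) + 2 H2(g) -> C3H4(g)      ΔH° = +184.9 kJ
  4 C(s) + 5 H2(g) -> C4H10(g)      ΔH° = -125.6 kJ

equation 1 as written: -424.7 kJ
equation 2 × 3: (3)·(+184.9) = +554.7 kJ
equation 3 reversed: +125.6 kJ
Combining the equations, ΔH° = (1)·(-424.7) + (3)·(+184.9) + (-1)·(-125.6) = 255.6 kJ

ΔH° = 255.6 kJ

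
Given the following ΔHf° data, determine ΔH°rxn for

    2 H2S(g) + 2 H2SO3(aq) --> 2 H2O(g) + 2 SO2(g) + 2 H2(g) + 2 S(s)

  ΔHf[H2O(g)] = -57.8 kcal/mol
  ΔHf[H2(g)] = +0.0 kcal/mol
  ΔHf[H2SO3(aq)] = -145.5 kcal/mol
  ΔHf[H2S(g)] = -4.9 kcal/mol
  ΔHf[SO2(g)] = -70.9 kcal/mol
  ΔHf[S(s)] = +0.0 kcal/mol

ΔH°rxn = 43.4 kcal/mol

Products: 2·(-57.8) + 2·(-70.9) + 2·(+0.0) + 2·(+0.0) = -257.4
Reactants: 2·(-4.9) + 2·(-145.5) = -300.8
ΔH°rxn = (-257.4) − (-300.8) = 43.4 kcal/mol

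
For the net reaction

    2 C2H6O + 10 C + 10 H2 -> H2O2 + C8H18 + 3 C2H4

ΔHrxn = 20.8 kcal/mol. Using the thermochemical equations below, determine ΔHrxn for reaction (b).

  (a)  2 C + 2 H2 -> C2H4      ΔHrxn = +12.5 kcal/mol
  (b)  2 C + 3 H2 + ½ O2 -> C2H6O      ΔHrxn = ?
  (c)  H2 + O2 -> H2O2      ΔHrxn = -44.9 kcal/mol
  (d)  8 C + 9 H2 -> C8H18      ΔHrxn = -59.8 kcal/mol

(a) × 3: (3)·(+12.5) = +37.5 kcal/mol
(b) reversed and × 2: contributes −2·x
(c) as written: -44.9 kcal/mol
(d) as written: -59.8 kcal/mol
+20.8 = (+37.5) + (-44.9) + (-59.8) − 2·x
x = (+20.8 − (-67.2)) / (-2) = -44.0 kcal/mol

ΔHrxn = -44.0 kcal/mol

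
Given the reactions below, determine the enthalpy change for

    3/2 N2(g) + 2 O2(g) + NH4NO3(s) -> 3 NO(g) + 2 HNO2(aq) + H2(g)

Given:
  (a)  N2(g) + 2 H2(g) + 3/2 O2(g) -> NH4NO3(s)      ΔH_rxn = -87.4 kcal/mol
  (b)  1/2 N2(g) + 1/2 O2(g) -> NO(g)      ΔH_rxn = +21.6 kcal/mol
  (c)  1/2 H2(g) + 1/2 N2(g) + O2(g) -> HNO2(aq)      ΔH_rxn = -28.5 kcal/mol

(a) reversed (reverse to put NH4NO3(s) on the reactant side): +87.4 kcal/mol
(b) × 3 (×3 to match 3 NO(g) in the target): (3)·(+21.6) = +64.8 kcal/mol
(c) × 2 (×2 to match 2 HNO2(aq) in the target): (2)·(-28.5) = -57.0 kcal/mol
Combining the equations, ΔH_rxn = (-1)·(-87.4) + (3)·(+21.6) + (2)·(-28.5) = 95.2 kcal/mol

ΔH_rxn = 95.2 kcal/mol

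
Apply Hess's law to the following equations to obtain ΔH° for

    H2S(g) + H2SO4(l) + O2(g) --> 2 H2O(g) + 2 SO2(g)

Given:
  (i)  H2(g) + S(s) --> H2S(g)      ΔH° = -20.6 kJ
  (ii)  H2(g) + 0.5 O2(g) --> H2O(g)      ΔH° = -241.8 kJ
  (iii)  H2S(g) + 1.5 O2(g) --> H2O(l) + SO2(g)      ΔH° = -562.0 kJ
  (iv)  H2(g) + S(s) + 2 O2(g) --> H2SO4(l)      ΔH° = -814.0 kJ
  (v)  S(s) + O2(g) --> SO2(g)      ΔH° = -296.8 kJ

ΔH° = -242.6 kJ

(i) reversed: +20.6 kJ
(ii) × 2 (×2 to match 2 H2O(g) in the target): (2)·(-241.8) = -483.6 kJ
(iii): not needed (H2O(l) appears nowhere else).
(iv) reversed (reverse to put H2SO4(l) on the reactant side): +814.0 kJ
(v) × 2: (2)·(-296.8) = -593.6 kJ
Since enthalpy is a state function, ΔH° = (-1)·(-20.6) + (2)·(-241.8) + (-1)·(-814.0) + (2)·(-296.8) = -242.6 kJ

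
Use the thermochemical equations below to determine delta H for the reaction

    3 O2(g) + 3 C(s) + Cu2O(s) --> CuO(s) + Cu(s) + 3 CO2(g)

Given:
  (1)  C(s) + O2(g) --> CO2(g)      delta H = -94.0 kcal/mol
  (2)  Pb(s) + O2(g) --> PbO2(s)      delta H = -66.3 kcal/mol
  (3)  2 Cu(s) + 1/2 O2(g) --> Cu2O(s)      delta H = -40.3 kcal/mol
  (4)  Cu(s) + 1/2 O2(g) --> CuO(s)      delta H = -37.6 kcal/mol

(1) × 3: (3)·(-94.0) = -282.0 kcal/mol
(2): not needed.
(3) reversed: +40.3 kcal/mol
(4) as written: -37.6 kcal/mol
Summing the manipulated equations, delta H = (3)·(-94.0) + (-1)·(-40.3) + (1)·(-37.6) = -279.3 kcal/mol

delta H = -279.3 kcal/mol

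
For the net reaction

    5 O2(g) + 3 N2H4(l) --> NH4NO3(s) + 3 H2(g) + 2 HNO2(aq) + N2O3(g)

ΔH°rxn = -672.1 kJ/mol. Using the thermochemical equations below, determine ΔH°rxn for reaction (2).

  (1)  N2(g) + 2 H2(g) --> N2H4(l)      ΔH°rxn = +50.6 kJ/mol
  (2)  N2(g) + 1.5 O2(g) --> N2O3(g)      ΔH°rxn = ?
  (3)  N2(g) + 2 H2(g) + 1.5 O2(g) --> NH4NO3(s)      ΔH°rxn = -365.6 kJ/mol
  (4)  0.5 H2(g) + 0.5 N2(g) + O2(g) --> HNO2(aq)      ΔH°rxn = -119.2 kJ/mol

ΔH°rxn = 83.7 kJ/mol

(1) reversed and × 3 (N2H4(l) must end up as a reactant; scale by 3 for the 3 N2H4(l)): (-3)·(+50.6) = -151.8 kJ/mol
(2) as written (N2O3(g) already on the product side): contributes x
(3) as written (NH4NO3(s) already on the product side): -365.6 kJ/mol
(4) × 2 (×2 to match 2 HNO2(aq) in the target): (2)·(-119.2) = -238.4 kJ/mol
-672.1 = (-151.8) + (-365.6) + (-238.4) + x
x = (-672.1 − (-755.8)) / (1) = 83.7 kJ/mol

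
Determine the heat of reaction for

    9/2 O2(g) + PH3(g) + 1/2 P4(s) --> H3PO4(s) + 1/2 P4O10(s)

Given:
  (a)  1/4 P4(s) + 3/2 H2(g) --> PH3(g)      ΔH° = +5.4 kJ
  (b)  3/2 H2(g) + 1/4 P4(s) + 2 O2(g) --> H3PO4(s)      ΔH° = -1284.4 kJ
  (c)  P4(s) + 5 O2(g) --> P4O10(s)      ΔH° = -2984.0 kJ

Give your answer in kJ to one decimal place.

(a) reversed (reverse to put PH3(g) on the reactant side): -5.4 kJ
(b) as written (H3PO4(s) already on the product side): -1284.4 kJ
(c) × 1/2 (scale by 1/2 for the 1/2 P4O10(s)): (1/2)·(-2984.0) = -1492.0 kJ
Combining the equations, ΔH° = (-1)·(+5.4) + (1)·(-1284.4) + (1/2)·(-2984.0) = -2781.8 kJ

ΔH° = -2781.8 kJ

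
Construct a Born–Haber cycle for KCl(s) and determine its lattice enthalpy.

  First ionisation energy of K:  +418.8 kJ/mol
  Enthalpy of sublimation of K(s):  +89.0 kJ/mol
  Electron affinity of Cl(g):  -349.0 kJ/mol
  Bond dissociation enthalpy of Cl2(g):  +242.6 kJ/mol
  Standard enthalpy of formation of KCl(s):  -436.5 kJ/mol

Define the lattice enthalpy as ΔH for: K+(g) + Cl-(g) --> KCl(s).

U = -716.6 kJ/mol

ΔHf° = 1·ΔHsub + 1·(ΣIE) + 1/2·D(Cl2) + 1·EA + U
-436.5 = 1·(+89.0) + 1·(+418.8) + 1/2·(+242.6) + 1·(-349.0) + U
U = -436.5 − (+280.1) = -716.6 kJ/mol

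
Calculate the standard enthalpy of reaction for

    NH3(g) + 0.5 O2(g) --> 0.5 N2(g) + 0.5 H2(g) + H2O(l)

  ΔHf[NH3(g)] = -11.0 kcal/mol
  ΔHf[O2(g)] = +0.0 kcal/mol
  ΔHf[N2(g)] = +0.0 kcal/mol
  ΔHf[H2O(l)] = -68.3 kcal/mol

Products: 1/2·(+0.0) + 1/2·(+0.0) + 1·(-68.3) = -68.3
Reactants: 1·(-11.0) + 1/2·(+0.0) = -11.0
ΔH°rxn = (-68.3) − (-11.0) = -57.3 kcal/mol

ΔH°rxn = -57.3 kcal/mol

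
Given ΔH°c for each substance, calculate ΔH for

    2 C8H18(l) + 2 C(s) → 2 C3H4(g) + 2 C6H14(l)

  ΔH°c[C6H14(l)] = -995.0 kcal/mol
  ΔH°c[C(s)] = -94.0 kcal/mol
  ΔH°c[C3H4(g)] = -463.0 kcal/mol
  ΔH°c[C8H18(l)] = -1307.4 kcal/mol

ΔH = 113.2 kcal/mol

Using ΔH = Σ nΔHc°(reactants) − Σ nΔHc°(products):
= [2·(-1307.4) + 2·(-94.0)] − [2·(-463.0) + 2·(-995.0)]
= 113.2 kcal/mol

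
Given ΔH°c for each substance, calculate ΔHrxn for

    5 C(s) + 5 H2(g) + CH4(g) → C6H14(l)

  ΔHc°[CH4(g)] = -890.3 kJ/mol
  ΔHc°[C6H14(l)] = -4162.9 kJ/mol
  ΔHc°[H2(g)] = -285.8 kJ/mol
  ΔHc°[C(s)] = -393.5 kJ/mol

Using ΔH = Σ nΔHc°(reactants) − Σ nΔHc°(products):
= [5·(-393.5) + 5·(-285.8) + 1·(-890.3)] − [1·(-4162.9)]
= -123.9 kJ/mol

ΔHrxn = -123.9 kJ/mol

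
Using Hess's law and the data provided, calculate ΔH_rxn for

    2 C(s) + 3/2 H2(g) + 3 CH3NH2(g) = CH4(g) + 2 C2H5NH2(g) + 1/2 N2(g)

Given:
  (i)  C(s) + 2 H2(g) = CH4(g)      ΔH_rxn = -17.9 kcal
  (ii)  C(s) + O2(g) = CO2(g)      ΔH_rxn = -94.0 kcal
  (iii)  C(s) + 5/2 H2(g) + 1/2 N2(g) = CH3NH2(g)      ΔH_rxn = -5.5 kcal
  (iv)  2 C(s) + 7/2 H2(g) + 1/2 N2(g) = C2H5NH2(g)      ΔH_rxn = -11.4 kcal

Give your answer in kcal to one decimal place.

(i) as written (CH4(g) already on the product side): -17.9 kcal
(ii): not needed (O2(g) appears nowhere else).
(iii) reversed and × 3 (CH3NH2(g) must end up as a reactant; scale by 3 for the 3 CH3NH2(g)): (-3)·(-5.5) = +16.5 kcal
(iv) × 2 (scale by 2 for the 2 C2H5NH2(g)): (2)·(-11.4) = -22.8 kcal
Since enthalpy is a state function, ΔH_rxn = (-17.9) + (+16.5) + (-22.8) = -24.2 kcal

ΔH_rxn = -24.2 kcal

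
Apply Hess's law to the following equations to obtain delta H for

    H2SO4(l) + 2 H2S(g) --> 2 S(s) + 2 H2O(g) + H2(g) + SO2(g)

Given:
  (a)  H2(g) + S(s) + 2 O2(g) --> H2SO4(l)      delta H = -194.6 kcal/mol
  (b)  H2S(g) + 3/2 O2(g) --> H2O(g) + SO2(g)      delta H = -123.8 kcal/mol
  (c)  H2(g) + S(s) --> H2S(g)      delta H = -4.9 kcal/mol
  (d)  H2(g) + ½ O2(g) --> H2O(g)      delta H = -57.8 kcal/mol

(a) reversed: +194.6 kcal/mol
(b) as written: -123.8 kcal/mol
(c) reversed: +4.9 kcal/mol
(d) as written: -57.8 kcal/mol
Summing the manipulated equations, delta H = (+194.6) + (-123.8) + (+4.9) + (-57.8) = 17.9 kcal/mol

delta H = 17.9 kcal/mol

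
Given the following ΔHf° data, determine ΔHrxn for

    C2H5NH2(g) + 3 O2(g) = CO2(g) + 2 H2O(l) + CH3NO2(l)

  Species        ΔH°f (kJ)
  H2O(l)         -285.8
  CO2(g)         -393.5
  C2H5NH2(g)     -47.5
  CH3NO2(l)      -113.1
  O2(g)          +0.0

ΔHrxn = -1030.7 kJ

Products: 1·(-393.5) + 2·(-285.8) + 1·(-113.1) = -1078.2
Reactants: 1·(-47.5) + 3·(+0.0) = -47.5
ΔHrxn = (-1078.2) − (-47.5) = -1030.7 kJ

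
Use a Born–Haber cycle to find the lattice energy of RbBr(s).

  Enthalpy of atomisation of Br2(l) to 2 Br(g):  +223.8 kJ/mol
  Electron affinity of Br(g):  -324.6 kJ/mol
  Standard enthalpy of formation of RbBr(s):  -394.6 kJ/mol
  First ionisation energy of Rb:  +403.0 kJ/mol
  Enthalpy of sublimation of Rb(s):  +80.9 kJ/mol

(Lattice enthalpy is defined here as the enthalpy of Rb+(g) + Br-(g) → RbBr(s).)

U = -665.8 kJ/mol

ΔHf° = 1·ΔHsub + 1·(ΣIE) + 1/2·D(Br2) + 1·EA + U
-394.6 = 1·(+80.9) + 1·(+403.0) + 1/2·(+223.8) + 1·(-324.6) + U
U = -394.6 − (+271.2) = -665.8 kJ/mol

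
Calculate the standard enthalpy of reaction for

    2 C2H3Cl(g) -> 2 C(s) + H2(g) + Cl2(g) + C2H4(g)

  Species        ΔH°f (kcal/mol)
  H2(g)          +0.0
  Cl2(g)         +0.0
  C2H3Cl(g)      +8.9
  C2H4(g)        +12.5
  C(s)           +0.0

Products: 2·(+0.0) + 1·(+0.0) + 1·(+0.0) + 1·(+12.5) = +12.5
Reactants: 2·(+8.9) = +17.8
ΔH°rxn = (+12.5) − (+17.8) = -5.3 kcal/mol

ΔH°rxn = -5.3 kcal/mol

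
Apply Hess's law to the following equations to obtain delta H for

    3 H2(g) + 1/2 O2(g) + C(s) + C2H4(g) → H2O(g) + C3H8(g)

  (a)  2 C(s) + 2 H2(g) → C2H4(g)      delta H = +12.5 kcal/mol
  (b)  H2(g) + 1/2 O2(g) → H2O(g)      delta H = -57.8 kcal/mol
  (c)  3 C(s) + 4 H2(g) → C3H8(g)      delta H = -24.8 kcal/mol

(a) reversed (C2H4(g) must end up as a reactant): -12.5 kcal/mol
(b) as written (H2O(g) already on the product side): -57.8 kcal/mol
(c) as written (C3H8(g) already on the product side): -24.8 kcal/mol
Summing the manipulated equations, delta H = (-12.5) + (-57.8) + (-24.8) = -95.1 kcal/mol

delta H = -95.1 kcal/mol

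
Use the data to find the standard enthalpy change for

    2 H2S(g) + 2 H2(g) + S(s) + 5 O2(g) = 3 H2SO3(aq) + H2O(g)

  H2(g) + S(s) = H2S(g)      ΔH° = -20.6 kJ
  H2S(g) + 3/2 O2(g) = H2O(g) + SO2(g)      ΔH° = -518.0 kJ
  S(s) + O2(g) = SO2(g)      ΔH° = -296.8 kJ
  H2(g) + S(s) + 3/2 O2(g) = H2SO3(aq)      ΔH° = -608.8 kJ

ΔH° = -2027.0 kJ

equation 1 reversed: +20.6 kJ
equation 2 as written (H2O(g) already on the product side): -518.0 kJ
equation 3 reversed: +296.8 kJ
equation 4 × 3 (×3 to match 3 H2SO3(aq) in the target): (3)·(-608.8) = -1826.4 kJ
By Hess's law, ΔH° = (-1)·(-20.6) + (1)·(-518.0) + (-1)·(-296.8) + (3)·(-608.8) = -2027.0 kJ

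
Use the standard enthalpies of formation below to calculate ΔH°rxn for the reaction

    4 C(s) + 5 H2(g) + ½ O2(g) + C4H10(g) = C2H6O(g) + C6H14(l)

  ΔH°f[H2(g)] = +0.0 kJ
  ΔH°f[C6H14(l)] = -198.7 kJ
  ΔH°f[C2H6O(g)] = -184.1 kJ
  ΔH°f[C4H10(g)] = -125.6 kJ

ΔH°rxn = -257.2 kJ

ΔH°rxn = Σ nΔHf°(products) − Σ nΔHf°(reactants).
Products: 1·(-184.1) + 1·(-198.7) = -382.8
Reactants: 4·(+0.0) + 5·(+0.0) + 1/2·(+0.0) + 1·(-125.6) = -125.6
ΔH°rxn = (-382.8) − (-125.6) = -257.2 kJ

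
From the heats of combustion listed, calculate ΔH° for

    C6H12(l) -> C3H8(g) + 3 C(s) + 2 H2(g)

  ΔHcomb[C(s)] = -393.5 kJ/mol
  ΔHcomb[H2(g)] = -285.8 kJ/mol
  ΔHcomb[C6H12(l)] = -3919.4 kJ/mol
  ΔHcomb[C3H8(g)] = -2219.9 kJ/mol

ΔH° = 52.6 kJ/mol

With combustion enthalpies, reactants minus products:
= [1·(-3919.4)] − [1·(-2219.9) + 3·(-393.5) + 2·(-285.8)]
= 52.6 kJ/mol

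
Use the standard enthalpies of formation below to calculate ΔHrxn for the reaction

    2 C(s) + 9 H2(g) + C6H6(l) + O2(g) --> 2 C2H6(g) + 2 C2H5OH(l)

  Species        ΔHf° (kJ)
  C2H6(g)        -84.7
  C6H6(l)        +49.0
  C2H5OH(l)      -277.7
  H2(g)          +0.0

ΔH°rxn = Σ nΔHf°(products) − Σ nΔHf°(reactants).
Products: 2·(-84.7) + 2·(-277.7) = -724.8
Reactants: 2·(+0.0) + 9·(+0.0) + 1·(+49.0) + 1·(+0.0) = +49.0
ΔHrxn = (-724.8) − (+49.0) = -773.8 kJ

ΔHrxn = -773.8 kJ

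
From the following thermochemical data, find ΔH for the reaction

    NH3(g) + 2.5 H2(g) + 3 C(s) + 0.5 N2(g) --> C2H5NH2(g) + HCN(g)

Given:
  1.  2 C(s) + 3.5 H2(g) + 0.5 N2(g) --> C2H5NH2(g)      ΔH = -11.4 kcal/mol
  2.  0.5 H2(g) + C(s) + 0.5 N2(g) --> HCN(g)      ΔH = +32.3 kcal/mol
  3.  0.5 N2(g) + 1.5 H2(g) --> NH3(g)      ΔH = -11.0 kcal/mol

eq. 1 as written (C2H5NH2(g) already on the product side): -11.4 kcal/mol
eq. 2 as written (HCN(g) already on the product side): +32.3 kcal/mol
eq. 3 reversed (NH3(g) must end up as a reactant): +11.0 kcal/mol
ΔH = (1)·(-11.4) + (1)·(+32.3) + (-1)·(-11.0) = 31.9 kcal/mol

ΔH = 31.9 kcal/mol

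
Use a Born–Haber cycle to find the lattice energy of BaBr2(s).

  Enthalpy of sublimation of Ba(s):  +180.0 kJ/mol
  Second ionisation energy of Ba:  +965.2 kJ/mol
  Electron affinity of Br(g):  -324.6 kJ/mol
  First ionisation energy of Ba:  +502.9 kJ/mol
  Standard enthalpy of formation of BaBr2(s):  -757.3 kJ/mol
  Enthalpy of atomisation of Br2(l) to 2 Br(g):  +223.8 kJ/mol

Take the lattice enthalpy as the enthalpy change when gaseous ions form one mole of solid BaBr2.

ΔHf° = 1·ΔHsub + 1·(ΣIE) + 1·D(Br2) + 2·EA + U
-757.3 = 1·(+180.0) + 1·(+1468.1) + 1·(+223.8) + 2·(-324.6) + U
U = -757.3 − (+1222.7) = -1980.0 kJ/mol

U = -1980.0 kJ/mol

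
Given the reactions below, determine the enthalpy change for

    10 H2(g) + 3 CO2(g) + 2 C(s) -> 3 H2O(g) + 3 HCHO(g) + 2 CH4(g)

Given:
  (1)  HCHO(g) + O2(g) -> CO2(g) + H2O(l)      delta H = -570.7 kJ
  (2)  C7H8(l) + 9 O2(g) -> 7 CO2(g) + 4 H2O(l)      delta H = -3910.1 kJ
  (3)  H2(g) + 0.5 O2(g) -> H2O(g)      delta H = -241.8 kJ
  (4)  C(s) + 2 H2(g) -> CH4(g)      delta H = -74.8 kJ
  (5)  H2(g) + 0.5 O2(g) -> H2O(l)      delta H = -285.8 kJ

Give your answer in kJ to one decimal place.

(1) reversed and × 3 (reverse to put HCHO(g) on the product side; ×3 to match 3 HCHO(g) in the target): (-3)·(-570.7) = +1712.1 kJ
(2): not needed (C7H8(l) appears nowhere else).
(3) × 3 (×3 to match 3 H2O(g) in the target): (3)·(-241.8) = -725.4 kJ
(4) × 2 (scale by 2 for the 2 CH4(g)): (2)·(-74.8) = -149.6 kJ
(5) × 3: (3)·(-285.8) = -857.4 kJ
Combining the equations, delta H = (+1712.1) + (-725.4) + (-149.6) + (-857.4) = -20.3 kJ

delta H = -20.3 kJ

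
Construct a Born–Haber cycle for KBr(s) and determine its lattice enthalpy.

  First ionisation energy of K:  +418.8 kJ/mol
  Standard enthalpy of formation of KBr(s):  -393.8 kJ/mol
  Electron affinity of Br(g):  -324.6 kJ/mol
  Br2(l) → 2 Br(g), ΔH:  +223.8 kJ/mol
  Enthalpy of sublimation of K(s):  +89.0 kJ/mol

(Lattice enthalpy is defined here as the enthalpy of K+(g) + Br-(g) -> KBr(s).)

ΔHf° = 1·ΔHsub + 1·(ΣIE) + 1/2·D(Br2) + 1·EA + U
-393.8 = 1·(+89.0) + 1·(+418.8) + 1/2·(+223.8) + 1·(-324.6) + U
U = -393.8 − (+295.1) = -688.9 kJ/mol

U = -688.9 kJ/mol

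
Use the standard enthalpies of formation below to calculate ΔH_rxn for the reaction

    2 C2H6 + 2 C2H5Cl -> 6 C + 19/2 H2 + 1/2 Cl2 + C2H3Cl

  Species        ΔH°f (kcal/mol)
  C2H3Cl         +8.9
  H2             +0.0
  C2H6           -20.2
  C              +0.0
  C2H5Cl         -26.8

ΔH°rxn = Σ nΔHf°(products) − Σ nΔHf°(reactants).
Products: 6·(+0.0) + 19/2·(+0.0) + 1/2·(+0.0) + 1·(+8.9) = +8.9
Reactants: 2·(-20.2) + 2·(-26.8) = -94.0
ΔH_rxn = (+8.9) − (-94.0) = 102.9 kcal/mol

ΔH_rxn = 102.9 kcal/mol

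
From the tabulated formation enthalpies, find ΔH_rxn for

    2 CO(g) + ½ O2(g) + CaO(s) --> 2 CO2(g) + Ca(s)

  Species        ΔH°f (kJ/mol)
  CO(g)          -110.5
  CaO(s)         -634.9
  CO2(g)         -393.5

Products: 2·(-393.5) + 1·(+0.0) = -787.0
Reactants: 2·(-110.5) + 1/2·(+0.0) + 1·(-634.9) = -855.9
ΔH_rxn = (-787.0) − (-855.9) = 68.9 kJ/mol

ΔH_rxn = 68.9 kJ/mol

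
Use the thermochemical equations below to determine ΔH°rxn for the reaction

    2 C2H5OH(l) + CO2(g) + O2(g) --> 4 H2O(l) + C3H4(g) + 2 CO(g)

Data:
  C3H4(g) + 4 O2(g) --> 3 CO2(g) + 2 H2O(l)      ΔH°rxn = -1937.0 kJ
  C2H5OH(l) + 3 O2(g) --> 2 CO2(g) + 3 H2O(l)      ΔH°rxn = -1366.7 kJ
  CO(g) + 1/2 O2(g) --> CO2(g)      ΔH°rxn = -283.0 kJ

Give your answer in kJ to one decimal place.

equation 1 reversed: +1937.0 kJ
equation 2 × 2: (2)·(-1366.7) = -2733.4 kJ
equation 3 reversed and × 2: (-2)·(-283.0) = +566.0 kJ
ΔH°rxn = (-1)·(-1937.0) + (2)·(-1366.7) + (-2)·(-283.0) = -230.4 kJ

ΔH°rxn = -230.4 kJ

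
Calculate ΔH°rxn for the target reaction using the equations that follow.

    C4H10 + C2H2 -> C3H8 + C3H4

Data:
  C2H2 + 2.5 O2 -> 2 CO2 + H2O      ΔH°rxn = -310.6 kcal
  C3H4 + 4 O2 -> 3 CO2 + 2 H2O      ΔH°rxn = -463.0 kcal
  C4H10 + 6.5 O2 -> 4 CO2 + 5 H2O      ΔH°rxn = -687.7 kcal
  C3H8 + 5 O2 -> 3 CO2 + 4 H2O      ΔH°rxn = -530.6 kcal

ΔH°rxn = -4.7 kcal

equation 1 as written: -310.6 kcal
equation 2 reversed: +463.0 kcal
equation 3 as written: -687.7 kcal
equation 4 reversed: +530.6 kcal
ΔH°rxn = (-310.6) + (+463.0) + (-687.7) + (+530.6) = -4.7 kcal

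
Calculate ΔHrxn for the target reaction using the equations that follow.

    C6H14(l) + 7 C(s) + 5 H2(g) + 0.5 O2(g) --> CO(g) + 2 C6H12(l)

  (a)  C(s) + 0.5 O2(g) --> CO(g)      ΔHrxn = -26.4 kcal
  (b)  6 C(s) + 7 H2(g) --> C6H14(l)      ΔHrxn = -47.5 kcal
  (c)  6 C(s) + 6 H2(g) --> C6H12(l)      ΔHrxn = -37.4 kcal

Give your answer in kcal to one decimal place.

(a) as written (CO(g) already on the product side): -26.4 kcal
(b) reversed (reverse to put C6H14(l) on the reactant side): +47.5 kcal
(c) × 2 (×2 to match 2 C6H12(l) in the target): (2)·(-37.4) = -74.8 kcal
Since enthalpy is a state function, ΔHrxn = (1)·(-26.4) + (-1)·(-47.5) + (2)·(-37.4) = -53.7 kcal

ΔHrxn = -53.7 kcal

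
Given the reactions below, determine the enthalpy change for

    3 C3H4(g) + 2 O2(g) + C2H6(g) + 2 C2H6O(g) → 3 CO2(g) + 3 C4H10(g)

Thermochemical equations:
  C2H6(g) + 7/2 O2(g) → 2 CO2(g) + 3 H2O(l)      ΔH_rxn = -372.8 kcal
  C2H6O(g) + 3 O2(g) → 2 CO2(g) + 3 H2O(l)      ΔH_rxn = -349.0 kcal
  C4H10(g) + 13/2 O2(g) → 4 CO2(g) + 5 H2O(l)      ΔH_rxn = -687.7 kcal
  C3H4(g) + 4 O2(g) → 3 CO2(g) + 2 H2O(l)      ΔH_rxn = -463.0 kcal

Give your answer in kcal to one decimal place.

ΔH_rxn = -396.7 kcal

equation 1 as written (C2H6(g) already on the reactant side): -372.8 kcal
equation 2 × 2 (×2 to match 2 C2H6O(g) in the target): (2)·(-349.0) = -698.0 kcal
equation 3 reversed and × 3 (reverse to put C4H10(g) on the product side; ×3 to match 3 C4H10(g) in the target): (-3)·(-687.7) = +2063.1 kcal
equation 4 × 3 (×3 to match 3 C3H4(g) in the target): (3)·(-463.0) = -1389.0 kcal
ΔH_rxn = (1)·(-372.8) + (2)·(-349.0) + (-3)·(-687.7) + (3)·(-463.0) = -396.7 kcal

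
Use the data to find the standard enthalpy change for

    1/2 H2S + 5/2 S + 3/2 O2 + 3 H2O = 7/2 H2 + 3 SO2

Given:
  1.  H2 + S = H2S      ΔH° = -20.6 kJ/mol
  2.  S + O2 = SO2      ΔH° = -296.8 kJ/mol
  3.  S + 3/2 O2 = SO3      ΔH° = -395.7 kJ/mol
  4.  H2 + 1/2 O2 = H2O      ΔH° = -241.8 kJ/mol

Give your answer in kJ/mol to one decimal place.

eq. 1 reversed and × 1/2 (reverse to put H2S on the reactant side; ×1/2 to match 1/2 H2S in the target): (-1/2)·(-20.6) = +10.3 kJ/mol
eq. 2 × 3 (×3 to match 3 SO2 in the target): (3)·(-296.8) = -890.4 kJ/mol
eq. 3: not needed (SO3 appears nowhere else).
eq. 4 reversed and × 3 (reverse to put H2O on the reactant side; scale by 3 for the 3 H2O): (-3)·(-241.8) = +725.4 kJ/mol
Summing the manipulated equations, ΔH° = (-1/2)·(-20.6) + (3)·(-296.8) + (-3)·(-241.8) = -154.7 kJ/mol

ΔH° = -154.7 kJ/mol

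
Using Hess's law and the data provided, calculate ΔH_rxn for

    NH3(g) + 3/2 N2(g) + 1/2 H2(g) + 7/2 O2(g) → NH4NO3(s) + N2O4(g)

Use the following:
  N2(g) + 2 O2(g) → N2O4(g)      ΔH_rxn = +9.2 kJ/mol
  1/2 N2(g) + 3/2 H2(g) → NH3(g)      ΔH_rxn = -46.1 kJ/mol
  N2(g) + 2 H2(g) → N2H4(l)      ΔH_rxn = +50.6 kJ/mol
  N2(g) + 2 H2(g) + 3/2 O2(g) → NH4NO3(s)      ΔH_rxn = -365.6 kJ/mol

ΔH_rxn = -310.3 kJ/mol

equation 1 as written: +9.2 kJ/mol
equation 2 reversed: +46.1 kJ/mol
equation 3: not needed.
equation 4 as written: -365.6 kJ/mol
ΔH_rxn = (1)·(+9.2) + (-1)·(-46.1) + (1)·(-365.6) = -310.3 kJ/mol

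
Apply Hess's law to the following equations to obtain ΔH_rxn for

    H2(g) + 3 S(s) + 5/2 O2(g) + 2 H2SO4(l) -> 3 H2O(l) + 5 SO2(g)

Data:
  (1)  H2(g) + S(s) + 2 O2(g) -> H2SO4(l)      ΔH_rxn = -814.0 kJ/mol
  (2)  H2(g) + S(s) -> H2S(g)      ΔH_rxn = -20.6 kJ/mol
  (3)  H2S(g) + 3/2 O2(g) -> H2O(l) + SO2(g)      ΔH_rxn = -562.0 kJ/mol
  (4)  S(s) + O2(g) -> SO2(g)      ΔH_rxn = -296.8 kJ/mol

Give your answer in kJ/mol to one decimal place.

ΔH_rxn = -713.4 kJ/mol

(1) reversed and × 2 (H2SO4(l) must end up as a reactant; ×2 to match 2 H2SO4(l) in the target): (-2)·(-814.0) = +1628.0 kJ/mol
(2) × 3: (3)·(-20.6) = -61.8 kJ/mol
(3) × 3 (×3 to match 3 H2O(l) in the target): (3)·(-562.0) = -1686.0 kJ/mol
(4) × 2: (2)·(-296.8) = -593.6 kJ/mol
By Hess's law, ΔH_rxn = (-2)·(-814.0) + (3)·(-20.6) + (3)·(-562.0) + (2)·(-296.8) = -713.4 kJ/mol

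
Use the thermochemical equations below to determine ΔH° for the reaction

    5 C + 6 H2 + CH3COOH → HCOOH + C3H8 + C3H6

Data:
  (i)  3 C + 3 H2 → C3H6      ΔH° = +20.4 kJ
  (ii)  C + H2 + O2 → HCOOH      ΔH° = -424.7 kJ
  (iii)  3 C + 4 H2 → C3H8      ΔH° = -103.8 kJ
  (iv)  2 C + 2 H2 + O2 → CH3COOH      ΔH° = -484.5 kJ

ΔH° = -23.6 kJ

(i) as written: +20.4 kJ
(ii) as written: -424.7 kJ
(iii) as written: -103.8 kJ
(iv) reversed: +484.5 kJ
Combining the equations, ΔH° = (1)·(+20.4) + (1)·(-424.7) + (1)·(-103.8) + (-1)·(-484.5) = -23.6 kJ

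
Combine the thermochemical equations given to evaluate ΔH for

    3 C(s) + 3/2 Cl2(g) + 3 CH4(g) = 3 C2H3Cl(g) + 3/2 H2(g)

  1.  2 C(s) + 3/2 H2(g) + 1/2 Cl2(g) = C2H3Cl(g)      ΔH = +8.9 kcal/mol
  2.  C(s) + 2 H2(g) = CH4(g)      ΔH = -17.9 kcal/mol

eq. 1 × 3: (3)·(+8.9) = +26.7 kcal/mol
eq. 2 reversed and × 3: (-3)·(-17.9) = +53.7 kcal/mol
ΔH = (3)·(+8.9) + (-3)·(-17.9) = 80.4 kcal/mol

ΔH = 80.4 kcal/mol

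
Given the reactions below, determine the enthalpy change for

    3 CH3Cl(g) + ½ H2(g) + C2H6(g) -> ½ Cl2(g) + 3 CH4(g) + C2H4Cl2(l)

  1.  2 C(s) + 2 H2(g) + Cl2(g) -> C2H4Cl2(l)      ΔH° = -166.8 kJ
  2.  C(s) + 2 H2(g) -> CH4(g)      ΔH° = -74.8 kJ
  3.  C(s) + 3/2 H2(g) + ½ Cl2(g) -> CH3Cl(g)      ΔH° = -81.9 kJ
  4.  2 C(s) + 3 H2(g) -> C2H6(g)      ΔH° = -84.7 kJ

eq. 1 as written (C2H4Cl2(l) already on the product side): -166.8 kJ
eq. 2 × 3 (scale by 3 for the 3 CH4(g)): (3)·(-74.8) = -224.4 kJ
eq. 3 reversed and × 3 (CH3Cl(g) must end up as a reactant; scale by 3 for the 3 CH3Cl(g)): (-3)·(-81.9) = +245.7 kJ
eq. 4 reversed (reverse to put C2H6(g) on the reactant side): +84.7 kJ
Since enthalpy is a state function, ΔH° = (1)·(-166.8) + (3)·(-74.8) + (-3)·(-81.9) + (-1)·(-84.7) = -60.8 kJ

ΔH° = -60.8 kJ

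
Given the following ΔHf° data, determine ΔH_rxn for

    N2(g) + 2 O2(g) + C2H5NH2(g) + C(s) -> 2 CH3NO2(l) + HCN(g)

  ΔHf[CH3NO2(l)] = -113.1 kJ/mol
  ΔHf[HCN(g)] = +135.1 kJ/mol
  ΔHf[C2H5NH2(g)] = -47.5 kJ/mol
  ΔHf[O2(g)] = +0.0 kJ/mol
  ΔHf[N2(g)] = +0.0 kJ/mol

Products: 2·(-113.1) + 1·(+135.1) = -91.1
Reactants: 1·(+0.0) + 2·(+0.0) + 1·(-47.5) + 1·(+0.0) = -47.5
ΔH_rxn = (-91.1) − (-47.5) = -43.6 kJ/mol

ΔH_rxn = -43.6 kJ/mol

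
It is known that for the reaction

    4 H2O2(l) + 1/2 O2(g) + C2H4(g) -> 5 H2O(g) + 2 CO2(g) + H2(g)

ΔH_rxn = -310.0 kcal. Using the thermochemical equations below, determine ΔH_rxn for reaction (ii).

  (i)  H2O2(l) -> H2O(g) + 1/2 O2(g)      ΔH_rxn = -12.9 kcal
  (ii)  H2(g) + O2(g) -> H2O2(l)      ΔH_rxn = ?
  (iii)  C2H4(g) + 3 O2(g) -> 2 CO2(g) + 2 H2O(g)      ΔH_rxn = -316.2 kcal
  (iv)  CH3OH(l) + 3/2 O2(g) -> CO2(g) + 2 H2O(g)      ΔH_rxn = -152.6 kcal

ΔH_rxn = -44.9 kcal

(i) × 3: (3)·(-12.9) = -38.7 kcal
(ii) reversed: contributes −x
(iii) as written: -316.2 kcal
(iv): not needed.
-310.0 = (-38.7) + (-316.2) − x
x = (-310.0 − (-354.9)) / (-1) = -44.9 kcal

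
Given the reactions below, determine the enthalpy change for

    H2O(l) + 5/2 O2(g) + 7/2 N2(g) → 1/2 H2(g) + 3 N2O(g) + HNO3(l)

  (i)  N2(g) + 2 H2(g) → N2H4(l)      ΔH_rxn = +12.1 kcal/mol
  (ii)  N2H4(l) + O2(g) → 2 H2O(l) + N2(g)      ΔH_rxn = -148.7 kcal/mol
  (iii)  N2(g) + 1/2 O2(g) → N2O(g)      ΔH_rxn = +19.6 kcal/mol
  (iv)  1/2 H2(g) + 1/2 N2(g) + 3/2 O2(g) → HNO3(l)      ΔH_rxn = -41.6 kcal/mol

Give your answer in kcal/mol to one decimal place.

(i) reversed and × 1/2: (-1/2)·(+12.1) = -6.05 kcal/mol
(ii) reversed and × 1/2: (-1/2)·(-148.7) = +74.35 kcal/mol
(iii) × 3: (3)·(+19.6) = +58.8 kcal/mol
(iv) as written: -41.6 kcal/mol
Summing the manipulated equations, ΔH_rxn = (-1/2)·(+12.1) + (-1/2)·(-148.7) + (3)·(+19.6) + (1)·(-41.6) = 85.5 kcal/mol

ΔH_rxn = 85.5 kcal/mol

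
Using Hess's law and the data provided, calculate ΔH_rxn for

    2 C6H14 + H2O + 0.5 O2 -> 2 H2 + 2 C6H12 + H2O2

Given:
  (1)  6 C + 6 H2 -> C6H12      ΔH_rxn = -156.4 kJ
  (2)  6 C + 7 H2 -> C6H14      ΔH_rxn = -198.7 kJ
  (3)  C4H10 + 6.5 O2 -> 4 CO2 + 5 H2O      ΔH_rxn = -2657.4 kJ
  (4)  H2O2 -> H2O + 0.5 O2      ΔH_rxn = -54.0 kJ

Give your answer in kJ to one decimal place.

(1) × 2 (×2 to match 2 C6H12 in the target): (2)·(-156.4) = -312.8 kJ
(2) reversed and × 2 (C6H14 must end up as a reactant; scale by 2 for the 2 C6H14): (-2)·(-198.7) = +397.4 kJ
(3): not needed (C4H10 appears nowhere else).
(4) reversed (reverse to put H2O2 on the product side): +54.0 kJ
Summing the manipulated equations, ΔH_rxn = (-312.8) + (+397.4) + (+54.0) = 138.6 kJ

ΔH_rxn = 138.6 kJ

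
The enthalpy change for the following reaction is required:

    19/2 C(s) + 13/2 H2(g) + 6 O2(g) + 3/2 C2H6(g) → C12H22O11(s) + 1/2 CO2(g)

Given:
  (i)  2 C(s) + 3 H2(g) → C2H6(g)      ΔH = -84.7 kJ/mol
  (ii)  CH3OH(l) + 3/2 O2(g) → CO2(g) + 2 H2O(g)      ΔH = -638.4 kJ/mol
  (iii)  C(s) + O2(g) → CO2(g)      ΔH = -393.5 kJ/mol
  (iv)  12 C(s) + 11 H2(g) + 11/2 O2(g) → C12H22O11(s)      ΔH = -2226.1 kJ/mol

(i) reversed and × 3/2: (-3/2)·(-84.7) = +127.05 kJ/mol
(ii): not needed.
(iii) × 1/2: (1/2)·(-393.5) = -196.75 kJ/mol
(iv) as written: -2226.1 kJ/mol
Since enthalpy is a state function, ΔH = (+127.05) + (-196.75) + (-2226.1) = -2295.8 kJ/mol

ΔH = -2295.8 kJ/mol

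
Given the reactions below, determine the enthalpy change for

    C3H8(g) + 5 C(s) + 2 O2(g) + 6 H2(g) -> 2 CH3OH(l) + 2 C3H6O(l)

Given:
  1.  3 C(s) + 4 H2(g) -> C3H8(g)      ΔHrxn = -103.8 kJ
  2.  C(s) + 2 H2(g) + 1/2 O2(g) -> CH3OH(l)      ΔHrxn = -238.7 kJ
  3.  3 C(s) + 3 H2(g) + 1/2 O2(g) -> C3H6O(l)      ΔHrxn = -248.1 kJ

ΔHrxn = -869.8 kJ

eq. 1 reversed: +103.8 kJ
eq. 2 × 2: (2)·(-238.7) = -477.4 kJ
eq. 3 × 2: (2)·(-248.1) = -496.2 kJ
Since enthalpy is a state function, ΔHrxn = (+103.8) + (-477.4) + (-496.2) = -869.8 kJ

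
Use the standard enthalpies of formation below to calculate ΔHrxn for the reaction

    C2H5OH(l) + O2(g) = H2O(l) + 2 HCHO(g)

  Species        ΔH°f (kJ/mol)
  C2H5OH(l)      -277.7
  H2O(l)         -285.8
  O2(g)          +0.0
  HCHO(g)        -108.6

Products: 1·(-285.8) + 2·(-108.6) = -503.0
Reactants: 1·(-277.7) + 1·(+0.0) = -277.7
ΔHrxn = (-503.0) − (-277.7) = -225.3 kJ/mol

ΔHrxn = -225.3 kJ/mol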